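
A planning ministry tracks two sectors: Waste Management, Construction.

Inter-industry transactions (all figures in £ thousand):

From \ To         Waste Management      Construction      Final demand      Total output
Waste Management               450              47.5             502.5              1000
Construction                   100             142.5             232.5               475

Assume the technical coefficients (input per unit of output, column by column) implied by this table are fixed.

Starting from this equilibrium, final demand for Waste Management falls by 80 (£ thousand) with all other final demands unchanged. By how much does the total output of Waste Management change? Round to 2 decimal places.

Technical coefficients a_ij = z_ij / X_j:
  a_11 = 450/1000 = 0.45, a_21 = 100/1000 = 0.10
  a_12 = 47.5/475 = 0.10, a_22 = 142.5/475 = 0.30
I − A =
  [   0.55    -0.10]
  [  -0.10     0.70]
det(I−A) = (0.55)(0.70) − (-0.10)(-0.10) = 0.3750
adj(I−A) = [[0.70, 0.10], [0.10, 0.55]]
(I − A)⁻¹ = adj(I−A) / det(I−A) ≈
  [   1.8667     0.2667]
  [   0.2667     1.4667]
Δx = (I − A)⁻¹ Δd with Δd having -80 in the Waste Management component and 0 elsewhere.
So Δx_1 = L_11 · (-80), where L_11 = adj(I−A)_11 / det(I−A) = 0.70 / 0.3750.
Δx_1 = 0.70 × (-80) / 0.3750 = -56.00 / 0.3750 ≈ -149.33.

Δx_1 = -149.33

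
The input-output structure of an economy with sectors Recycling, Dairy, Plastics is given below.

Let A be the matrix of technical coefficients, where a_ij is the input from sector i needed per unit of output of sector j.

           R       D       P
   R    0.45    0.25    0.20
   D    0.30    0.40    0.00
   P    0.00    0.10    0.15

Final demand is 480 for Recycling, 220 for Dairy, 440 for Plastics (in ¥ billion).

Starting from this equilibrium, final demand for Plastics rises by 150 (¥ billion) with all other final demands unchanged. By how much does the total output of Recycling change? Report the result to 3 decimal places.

I − A =
  [   0.55    -0.25    -0.20]
  [  -0.30     0.60     0.00]
  [   0.00    -0.10     0.85]
Cofactors of I−A, C_ij = (−1)^(i+j)·(minor ij) (rows/columns in the sector order above):
  C_11 = (0.60)(0.85) − (0.00)(-0.10) = 0.5100
  C_12 = −[(-0.30)(0.85) − (0.00)(0.00)] = 0.2550
  C_13 = (-0.30)(-0.10) − (0.60)(0.00) = 0.0300
  C_21 = −[(-0.25)(0.85) − (-0.20)(-0.10)] = 0.2325
  C_22 = (0.55)(0.85) − (-0.20)(0.00) = 0.4675
  C_23 = −[(0.55)(-0.10) − (-0.25)(0.00)] = 0.0550
  C_31 = (-0.25)(0.00) − (-0.20)(0.60) = 0.1200
  C_32 = −[(0.55)(0.00) − (-0.20)(-0.30)] = 0.0600
  C_33 = (0.55)(0.60) − (-0.25)(-0.30) = 0.2550
det(I−A) = Σ_j (I−A)_1j·C_1j = (0.55)(0.5100) + (-0.25)(0.2550) + (-0.20)(0.0300) = 0.21075
adj(I−A) = Cᵀ =
  [ 0.5100   0.2325   0.1200]
  [ 0.2550   0.4675   0.0600]
  [ 0.0300   0.0550   0.2550]
(I − A)⁻¹ = adj(I−A) / det(I−A) ≈
  [   2.4199     1.1032     0.5694]
  [   1.2100     2.2183     0.2847]
  [   0.1423     0.2610     1.2100]
Δx = (I − A)⁻¹ Δd with Δd having +150 in the Plastics component and 0 elsewhere.
So Δx_R = L_RP · (+150), where L_RP = adj(I−A)_RP / det(I−A) = 0.1200 / 0.21075.
Δx_R = 0.1200 × (+150) / 0.21075 = 18.00 / 0.21075 ≈ 85.409.

Δx_R = 85.409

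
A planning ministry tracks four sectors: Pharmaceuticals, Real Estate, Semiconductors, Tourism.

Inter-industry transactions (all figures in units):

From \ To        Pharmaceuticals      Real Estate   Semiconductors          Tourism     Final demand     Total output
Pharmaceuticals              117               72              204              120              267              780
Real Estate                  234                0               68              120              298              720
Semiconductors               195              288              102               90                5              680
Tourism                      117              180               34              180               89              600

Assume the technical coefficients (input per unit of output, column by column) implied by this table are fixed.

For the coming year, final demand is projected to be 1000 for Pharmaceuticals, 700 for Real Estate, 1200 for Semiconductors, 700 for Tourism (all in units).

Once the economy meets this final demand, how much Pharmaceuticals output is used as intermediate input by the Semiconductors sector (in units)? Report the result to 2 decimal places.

z_13 = 1351.06

Technical coefficients a_ij = z_ij / X_j:
  a_11 = 117/780 = 0.15, a_21 = 234/780 = 0.30, a_31 = 195/780 = 0.25, a_41 = 117/780 = 0.15
  a_12 = 72/720 = 0.10, a_22 = 0/720 = 0.00, a_32 = 288/720 = 0.40, a_42 = 180/720 = 0.25
  a_13 = 204/680 = 0.30, a_23 = 68/680 = 0.10, a_33 = 102/680 = 0.15, a_43 = 34/680 = 0.05
  a_14 = 120/600 = 0.20, a_24 = 120/600 = 0.20, a_34 = 90/600 = 0.15, a_44 = 180/600 = 0.30
I − A =
  [   0.85    -0.10    -0.30    -0.20]
  [  -0.30     1.00    -0.10    -0.20]
  [  -0.25    -0.40     0.85    -0.15]
  [  -0.15    -0.25    -0.05     0.70]
Compute the cofactors C_ij = (−1)^(i+j)·(3×3 minor ij) of I−A; the adjugate is their transpose:
adj(I−A) = Cᵀ =
  [ 0.509250   0.200500   0.218000   0.249500]
  [ 0.224000   0.412125   0.140000   0.211750]
  [ 0.292250   0.290125   0.483500   0.270000]
  [ 0.210000   0.210875   0.131250   0.549500]
det(I−A) = Σ_j (I−A)_1j·C_1j = (0.85)(0.509250) + (-0.10)(0.224000) + (-0.30)(0.292250) + (-0.20)(0.210000) = 0.2807875
(I − A)⁻¹ = adj(I−A) / det(I−A) ≈
  [   1.8136     0.7141     0.7764     0.8886]
  [   0.7978     1.4677     0.4986     0.7541]
  [   1.0408     1.0333     1.7219     0.9616]
  [   0.7479     0.7510     0.4674     1.9570]
First solve x = (I − A)⁻¹ d = adj(I−A)·d / det(I−A); in particular x_3 = (0.292250·1000 + 0.290125·700 + 0.483500·1200 + 0.270000·700) / 0.2807875 = 1264.5375 / 0.2807875 ≈ 4503.5392.
Intermediate flow from 1 to 3: z_13 = a_13 · x_3 = 0.30 × 1264.5375 / 0.2807875 = 379.36125 / 0.2807875 ≈ 1351.06.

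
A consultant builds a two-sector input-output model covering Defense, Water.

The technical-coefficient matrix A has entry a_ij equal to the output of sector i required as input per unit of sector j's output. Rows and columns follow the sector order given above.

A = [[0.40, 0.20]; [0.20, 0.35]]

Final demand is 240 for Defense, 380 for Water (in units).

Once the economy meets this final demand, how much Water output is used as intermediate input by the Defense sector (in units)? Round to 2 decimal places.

I − A =
  [   0.60    -0.20]
  [  -0.20     0.65]
det(I−A) = (0.60)(0.65) − (-0.20)(-0.20) = 0.3500
adj(I−A) = [[0.65, 0.20], [0.20, 0.60]]
(I − A)⁻¹ = adj(I−A) / det(I−A) ≈
  [   1.8571     0.5714]
  [   0.5714     1.7143]
First solve x = (I − A)⁻¹ d = adj(I−A)·d / det(I−A); in particular x_1 = (0.65·240 + 0.20·380) / 0.3500 = 232.00 / 0.3500 ≈ 662.8571.
Intermediate flow from 2 to 1: z_21 = a_21 · x_1 = 0.20 × 232.00 / 0.3500 = 46.40 / 0.3500 ≈ 132.57.

z_21 = 132.57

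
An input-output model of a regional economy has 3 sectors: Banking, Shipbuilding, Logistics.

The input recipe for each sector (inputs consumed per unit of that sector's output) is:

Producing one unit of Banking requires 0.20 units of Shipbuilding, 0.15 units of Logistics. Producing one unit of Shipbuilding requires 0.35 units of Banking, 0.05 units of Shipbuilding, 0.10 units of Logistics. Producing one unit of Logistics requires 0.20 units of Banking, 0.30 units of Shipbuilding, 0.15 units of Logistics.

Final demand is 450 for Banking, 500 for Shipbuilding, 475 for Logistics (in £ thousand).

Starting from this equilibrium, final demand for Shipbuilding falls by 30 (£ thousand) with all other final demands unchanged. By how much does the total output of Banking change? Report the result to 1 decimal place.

I − A =
  [   1.00    -0.35    -0.20]
  [  -0.20     0.95    -0.30]
  [  -0.15    -0.10     0.85]
Cofactors of I−A, C_ij = (−1)^(i+j)·(minor ij) (rows/columns in the sector order above):
  C_11 = (0.95)(0.85) − (-0.30)(-0.10) = 0.7775
  C_12 = −[(-0.20)(0.85) − (-0.30)(-0.15)] = 0.2150
  C_13 = (-0.20)(-0.10) − (0.95)(-0.15) = 0.1625
  C_21 = −[(-0.35)(0.85) − (-0.20)(-0.10)] = 0.3175
  C_22 = (1.00)(0.85) − (-0.20)(-0.15) = 0.8200
  C_23 = −[(1.00)(-0.10) − (-0.35)(-0.15)] = 0.1525
  C_31 = (-0.35)(-0.30) − (-0.20)(0.95) = 0.2950
  C_32 = −[(1.00)(-0.30) − (-0.20)(-0.20)] = 0.3400
  C_33 = (1.00)(0.95) − (-0.35)(-0.20) = 0.8800
det(I−A) = Σ_j (I−A)_1j·C_1j = (1.00)(0.7775) + (-0.35)(0.2150) + (-0.20)(0.1625) = 0.66975
adj(I−A) = Cᵀ =
  [ 0.7775   0.3175   0.2950]
  [ 0.2150   0.8200   0.3400]
  [ 0.1625   0.1525   0.8800]
(I − A)⁻¹ = adj(I−A) / det(I−A) ≈
  [   1.1609     0.4741     0.4405]
  [   0.3210     1.2243     0.5077]
  [   0.2426     0.2277     1.3139]
Δx = (I − A)⁻¹ Δd with Δd having -30 in the Shipbuilding component and 0 elsewhere.
So Δx_1 = L_12 · (-30), where L_12 = adj(I−A)_12 / det(I−A) = 0.3175 / 0.66975.
Δx_1 = 0.3175 × (-30) / 0.66975 = -9.525 / 0.66975 ≈ -14.2.

Δx_1 = -14.2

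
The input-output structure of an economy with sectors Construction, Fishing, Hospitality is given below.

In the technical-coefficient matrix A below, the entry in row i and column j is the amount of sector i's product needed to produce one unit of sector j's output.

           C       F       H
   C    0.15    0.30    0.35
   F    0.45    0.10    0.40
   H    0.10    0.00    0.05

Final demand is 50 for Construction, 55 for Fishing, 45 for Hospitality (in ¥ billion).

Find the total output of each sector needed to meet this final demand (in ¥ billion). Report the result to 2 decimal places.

I − A =
  [   0.85    -0.30    -0.35]
  [  -0.45     0.90    -0.40]
  [  -0.10     0.00     0.95]
Cofactors of I−A, C_ij = (−1)^(i+j)·(minor ij) (rows/columns in the sector order above):
  C_11 = (0.90)(0.95) − (-0.40)(0.00) = 0.8550
  C_12 = −[(-0.45)(0.95) − (-0.40)(-0.10)] = 0.4675
  C_13 = (-0.45)(0.00) − (0.90)(-0.10) = 0.0900
  C_21 = −[(-0.30)(0.95) − (-0.35)(0.00)] = 0.2850
  C_22 = (0.85)(0.95) − (-0.35)(-0.10) = 0.7725
  C_23 = −[(0.85)(0.00) − (-0.30)(-0.10)] = 0.0300
  C_31 = (-0.30)(-0.40) − (-0.35)(0.90) = 0.4350
  C_32 = −[(0.85)(-0.40) − (-0.35)(-0.45)] = 0.4975
  C_33 = (0.85)(0.90) − (-0.30)(-0.45) = 0.6300
det(I−A) = Σ_j (I−A)_1j·C_1j = (0.85)(0.8550) + (-0.30)(0.4675) + (-0.35)(0.0900) = 0.5550
adj(I−A) = Cᵀ =
  [ 0.8550   0.2850   0.4350]
  [ 0.4675   0.7725   0.4975]
  [ 0.0900   0.0300   0.6300]
(I − A)⁻¹ = adj(I−A) / det(I−A) ≈
  [   1.5405     0.5135     0.7838]
  [   0.8423     1.3919     0.8964]
  [   0.1622     0.0541     1.1351]
x = (I − A)⁻¹ d = adj(I−A)·d / det(I−A), with det(I−A) = 0.5550:
  x_C = (0.8550·50 + 0.2850·55 + 0.4350·45) / 0.5550 = 78.00 / 0.5550 ≈ 140.54
  x_F = (0.4675·50 + 0.7725·55 + 0.4975·45) / 0.5550 = 88.25 / 0.5550 ≈ 159.01
  x_H = (0.0900·50 + 0.0300·55 + 0.6300·45) / 0.5550 = 34.50 / 0.5550 ≈ 62.16

x_C = 140.54, x_F = 159.01, x_H = 62.16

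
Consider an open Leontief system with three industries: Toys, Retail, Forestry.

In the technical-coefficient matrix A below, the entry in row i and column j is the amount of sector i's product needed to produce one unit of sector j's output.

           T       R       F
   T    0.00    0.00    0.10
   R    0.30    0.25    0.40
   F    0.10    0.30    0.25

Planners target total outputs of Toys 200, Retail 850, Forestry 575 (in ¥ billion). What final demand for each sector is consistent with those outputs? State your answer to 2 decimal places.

d_T = 142.50, d_R = 347.50, d_F = 156.25

I − A =
  [   1.00     0.00    -0.10]
  [  -0.30     0.75    -0.40]
  [  -0.10    -0.30     0.75]
d = (I − A) x:
  d_T = (+1.00)·200 + (+0.00)·850 + (-0.10)·575 = 142.50
  d_R = (-0.30)·200 + (+0.75)·850 + (-0.40)·575 = 347.50
  d_F = (-0.10)·200 + (-0.30)·850 + (+0.75)·575 = 156.25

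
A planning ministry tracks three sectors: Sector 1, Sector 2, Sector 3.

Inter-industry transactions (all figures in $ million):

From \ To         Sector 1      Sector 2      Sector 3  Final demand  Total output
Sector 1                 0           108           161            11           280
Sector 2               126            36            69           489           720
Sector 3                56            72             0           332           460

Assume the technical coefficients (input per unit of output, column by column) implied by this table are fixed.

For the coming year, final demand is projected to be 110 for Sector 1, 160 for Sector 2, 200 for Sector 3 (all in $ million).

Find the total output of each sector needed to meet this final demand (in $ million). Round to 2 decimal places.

x_1 = 260.58, x_2 = 336.98, x_3 = 285.81

Technical coefficients a_ij = z_ij / X_j:
  a_11 = 0/280 = 0.00, a_21 = 126/280 = 0.45, a_31 = 56/280 = 0.20
  a_12 = 108/720 = 0.15, a_22 = 36/720 = 0.05, a_32 = 72/720 = 0.10
  a_13 = 161/460 = 0.35, a_23 = 69/460 = 0.15, a_33 = 0/460 = 0.00
I − A =
  [   1.00    -0.15    -0.35]
  [  -0.45     0.95    -0.15]
  [  -0.20    -0.10     1.00]
Cofactors of I−A, C_ij = (−1)^(i+j)·(minor ij) (rows/columns in the sector order above):
  C_11 = (0.95)(1.00) − (-0.15)(-0.10) = 0.9350
  C_12 = −[(-0.45)(1.00) − (-0.15)(-0.20)] = 0.4800
  C_13 = (-0.45)(-0.10) − (0.95)(-0.20) = 0.2350
  C_21 = −[(-0.15)(1.00) − (-0.35)(-0.10)] = 0.1850
  C_22 = (1.00)(1.00) − (-0.35)(-0.20) = 0.9300
  C_23 = −[(1.00)(-0.10) − (-0.15)(-0.20)] = 0.1300
  C_31 = (-0.15)(-0.15) − (-0.35)(0.95) = 0.3550
  C_32 = −[(1.00)(-0.15) − (-0.35)(-0.45)] = 0.3075
  C_33 = (1.00)(0.95) − (-0.15)(-0.45) = 0.8825
det(I−A) = Σ_j (I−A)_1j·C_1j = (1.00)(0.9350) + (-0.15)(0.4800) + (-0.35)(0.2350) = 0.78075
adj(I−A) = Cᵀ =
  [ 0.9350   0.1850   0.3550]
  [ 0.4800   0.9300   0.3075]
  [ 0.2350   0.1300   0.8825]
(I − A)⁻¹ = adj(I−A) / det(I−A) ≈
  [   1.1976     0.2370     0.4547]
  [   0.6148     1.1912     0.3939]
  [   0.3010     0.1665     1.1303]
x = (I − A)⁻¹ d = adj(I−A)·d / det(I−A), with det(I−A) = 0.78075:
  x_1 = (0.9350·110 + 0.1850·160 + 0.3550·200) / 0.78075 = 203.45 / 0.78075 ≈ 260.58
  x_2 = (0.4800·110 + 0.9300·160 + 0.3075·200) / 0.78075 = 263.10 / 0.78075 ≈ 336.98
  x_3 = (0.2350·110 + 0.1300·160 + 0.8825·200) / 0.78075 = 223.15 / 0.78075 ≈ 285.81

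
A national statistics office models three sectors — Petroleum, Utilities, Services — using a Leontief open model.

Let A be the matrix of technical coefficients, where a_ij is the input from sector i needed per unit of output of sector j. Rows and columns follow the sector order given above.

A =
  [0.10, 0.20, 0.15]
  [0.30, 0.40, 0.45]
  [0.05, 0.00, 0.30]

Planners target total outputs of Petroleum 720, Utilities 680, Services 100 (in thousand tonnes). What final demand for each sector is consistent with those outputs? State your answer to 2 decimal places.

d_P = 497.00, d_U = 147.00, d_S = 34.00

I − A =
  [   0.90    -0.20    -0.15]
  [  -0.30     0.60    -0.45]
  [  -0.05     0.00     0.70]
d = (I − A) x:
  d_P = (+0.90)·720 + (-0.20)·680 + (-0.15)·100 = 497.00
  d_U = (-0.30)·720 + (+0.60)·680 + (-0.45)·100 = 147.00
  d_S = (-0.05)·720 + (+0.00)·680 + (+0.70)·100 = 34.00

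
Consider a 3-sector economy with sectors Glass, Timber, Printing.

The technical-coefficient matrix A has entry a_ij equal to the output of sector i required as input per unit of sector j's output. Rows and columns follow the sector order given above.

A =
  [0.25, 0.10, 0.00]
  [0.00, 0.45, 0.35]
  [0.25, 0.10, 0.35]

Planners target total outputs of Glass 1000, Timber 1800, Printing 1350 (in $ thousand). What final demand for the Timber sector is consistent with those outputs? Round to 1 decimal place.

I − A =
  [   0.75    -0.10     0.00]
  [   0.00     0.55    -0.35]
  [  -0.25    -0.10     0.65]
d = (I − A) x:
  d_1 = (+0.75)·1000 + (-0.10)·1800 + (+0.00)·1350 = 570.0
  d_2 = (+0.00)·1000 + (+0.55)·1800 + (-0.35)·1350 = 517.5
  d_3 = (-0.25)·1000 + (-0.10)·1800 + (+0.65)·1350 = 447.5

d_2 = 517.5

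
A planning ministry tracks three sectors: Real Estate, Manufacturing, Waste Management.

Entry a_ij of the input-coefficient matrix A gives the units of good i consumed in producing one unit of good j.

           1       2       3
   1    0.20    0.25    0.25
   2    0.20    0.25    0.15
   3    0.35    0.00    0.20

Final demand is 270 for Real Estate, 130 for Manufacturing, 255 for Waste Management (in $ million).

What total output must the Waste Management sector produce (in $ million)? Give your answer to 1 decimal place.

x_3 = 615.9

I − A =
  [   0.80    -0.25    -0.25]
  [  -0.20     0.75    -0.15]
  [  -0.35     0.00     0.80]
Cofactors of I−A, C_ij = (−1)^(i+j)·(minor ij) (rows/columns in the sector order above):
  C_11 = (0.75)(0.80) − (-0.15)(0.00) = 0.6000
  C_12 = −[(-0.20)(0.80) − (-0.15)(-0.35)] = 0.2125
  C_13 = (-0.20)(0.00) − (0.75)(-0.35) = 0.2625
  C_21 = −[(-0.25)(0.80) − (-0.25)(0.00)] = 0.2000
  C_22 = (0.80)(0.80) − (-0.25)(-0.35) = 0.5525
  C_23 = −[(0.80)(0.00) − (-0.25)(-0.35)] = 0.0875
  C_31 = (-0.25)(-0.15) − (-0.25)(0.75) = 0.2250
  C_32 = −[(0.80)(-0.15) − (-0.25)(-0.20)] = 0.1700
  C_33 = (0.80)(0.75) − (-0.25)(-0.20) = 0.5500
det(I−A) = Σ_j (I−A)_1j·C_1j = (0.80)(0.6000) + (-0.25)(0.2125) + (-0.25)(0.2625) = 0.36125
adj(I−A) = Cᵀ =
  [ 0.6000   0.2000   0.2250]
  [ 0.2125   0.5525   0.1700]
  [ 0.2625   0.0875   0.5500]
(I − A)⁻¹ = adj(I−A) / det(I−A) ≈
  [   1.6609     0.5536     0.6228]
  [   0.5882     1.5294     0.4706]
  [   0.7266     0.2422     1.5225]
x = (I − A)⁻¹ d = adj(I−A)·d / det(I−A), with det(I−A) = 0.36125:
  x_1 = (0.6000·270 + 0.2000·130 + 0.2250·255) / 0.36125 = 245.375 / 0.36125 ≈ 679.2
  x_2 = (0.2125·270 + 0.5525·130 + 0.1700·255) / 0.36125 = 172.55 / 0.36125 ≈ 477.6
  x_3 = (0.2625·270 + 0.0875·130 + 0.5500·255) / 0.36125 = 222.50 / 0.36125 ≈ 615.9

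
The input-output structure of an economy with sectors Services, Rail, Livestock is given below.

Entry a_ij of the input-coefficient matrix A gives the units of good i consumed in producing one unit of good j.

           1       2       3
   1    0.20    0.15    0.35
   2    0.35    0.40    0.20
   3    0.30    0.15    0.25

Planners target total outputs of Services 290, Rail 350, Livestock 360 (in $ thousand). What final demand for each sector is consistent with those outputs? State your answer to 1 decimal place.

I − A =
  [   0.80    -0.15    -0.35]
  [  -0.35     0.60    -0.20]
  [  -0.30    -0.15     0.75]
d = (I − A) x:
  d_1 = (+0.80)·290 + (-0.15)·350 + (-0.35)·360 = 53.5
  d_2 = (-0.35)·290 + (+0.60)·350 + (-0.20)·360 = 36.5
  d_3 = (-0.30)·290 + (-0.15)·350 + (+0.75)·360 = 130.5

d_1 = 53.5, d_2 = 36.5, d_3 = 130.5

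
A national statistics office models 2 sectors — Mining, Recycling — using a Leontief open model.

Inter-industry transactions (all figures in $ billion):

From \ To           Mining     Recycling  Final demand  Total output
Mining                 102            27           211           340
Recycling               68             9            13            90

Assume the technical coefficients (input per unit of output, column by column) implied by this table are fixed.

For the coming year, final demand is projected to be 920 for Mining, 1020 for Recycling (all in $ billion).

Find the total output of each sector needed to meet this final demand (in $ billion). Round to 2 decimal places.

Technical coefficients a_ij = z_ij / X_j:
  a_MM = 102/340 = 0.30, a_RM = 68/340 = 0.20
  a_MR = 27/90 = 0.30, a_RR = 9/90 = 0.10
I − A =
  [   0.70    -0.30]
  [  -0.20     0.90]
det(I−A) = (0.70)(0.90) − (-0.30)(-0.20) = 0.5700
adj(I−A) = [[0.90, 0.30], [0.20, 0.70]]
(I − A)⁻¹ = adj(I−A) / det(I−A) ≈
  [   1.5789     0.5263]
  [   0.3509     1.2281]
x = (I − A)⁻¹ d = adj(I−A)·d / det(I−A), with det(I−A) = 0.5700:
  x_M = (0.90·920 + 0.30·1020) / 0.5700 = 1134.00 / 0.5700 ≈ 1989.47
  x_R = (0.20·920 + 0.70·1020) / 0.5700 = 898.00 / 0.5700 ≈ 1575.44

x_M = 1989.47, x_R = 1575.44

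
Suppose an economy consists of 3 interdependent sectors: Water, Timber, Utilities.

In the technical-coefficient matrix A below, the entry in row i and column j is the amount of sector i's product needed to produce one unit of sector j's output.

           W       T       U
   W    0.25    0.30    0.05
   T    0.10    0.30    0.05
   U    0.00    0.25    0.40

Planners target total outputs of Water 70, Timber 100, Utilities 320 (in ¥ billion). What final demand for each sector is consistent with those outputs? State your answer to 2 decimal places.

I − A =
  [   0.75    -0.30    -0.05]
  [  -0.10     0.70    -0.05]
  [   0.00    -0.25     0.60]
d = (I − A) x:
  d_W = (+0.75)·70 + (-0.30)·100 + (-0.05)·320 = 6.50
  d_T = (-0.10)·70 + (+0.70)·100 + (-0.05)·320 = 47.00
  d_U = (+0.00)·70 + (-0.25)·100 + (+0.60)·320 = 167.00

d_W = 6.50, d_T = 47.00, d_U = 167.00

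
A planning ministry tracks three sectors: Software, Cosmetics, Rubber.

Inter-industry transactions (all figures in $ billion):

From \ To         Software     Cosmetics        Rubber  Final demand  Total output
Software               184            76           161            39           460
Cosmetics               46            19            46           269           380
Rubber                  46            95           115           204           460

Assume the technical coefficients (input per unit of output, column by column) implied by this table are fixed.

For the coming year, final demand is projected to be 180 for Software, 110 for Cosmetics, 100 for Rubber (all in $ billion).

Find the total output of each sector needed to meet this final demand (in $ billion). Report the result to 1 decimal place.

x_1 = 523.7, x_2 = 199.3, x_3 = 269.6

Technical coefficients a_ij = z_ij / X_j:
  a_11 = 184/460 = 0.40, a_21 = 46/460 = 0.10, a_31 = 46/460 = 0.10
  a_12 = 76/380 = 0.20, a_22 = 19/380 = 0.05, a_32 = 95/380 = 0.25
  a_13 = 161/460 = 0.35, a_23 = 46/460 = 0.10, a_33 = 115/460 = 0.25
I − A =
  [   0.60    -0.20    -0.35]
  [  -0.10     0.95    -0.10]
  [  -0.10    -0.25     0.75]
Cofactors of I−A, C_ij = (−1)^(i+j)·(minor ij) (rows/columns in the sector order above):
  C_11 = (0.95)(0.75) − (-0.10)(-0.25) = 0.6875
  C_12 = −[(-0.10)(0.75) − (-0.10)(-0.10)] = 0.0850
  C_13 = (-0.10)(-0.25) − (0.95)(-0.10) = 0.1200
  C_21 = −[(-0.20)(0.75) − (-0.35)(-0.25)] = 0.2375
  C_22 = (0.60)(0.75) − (-0.35)(-0.10) = 0.4150
  C_23 = −[(0.60)(-0.25) − (-0.20)(-0.10)] = 0.1700
  C_31 = (-0.20)(-0.10) − (-0.35)(0.95) = 0.3525
  C_32 = −[(0.60)(-0.10) − (-0.35)(-0.10)] = 0.0950
  C_33 = (0.60)(0.95) − (-0.20)(-0.10) = 0.5500
det(I−A) = Σ_j (I−A)_1j·C_1j = (0.60)(0.6875) + (-0.20)(0.0850) + (-0.35)(0.1200) = 0.3535
adj(I−A) = Cᵀ =
  [ 0.6875   0.2375   0.3525]
  [ 0.0850   0.4150   0.0950]
  [ 0.1200   0.1700   0.5500]
(I − A)⁻¹ = adj(I−A) / det(I−A) ≈
  [   1.9448     0.6719     0.9972]
  [   0.2405     1.1740     0.2687]
  [   0.3395     0.4809     1.5559]
x = (I − A)⁻¹ d = adj(I−A)·d / det(I−A), with det(I−A) = 0.3535:
  x_1 = (0.6875·180 + 0.2375·110 + 0.3525·100) / 0.3535 = 185.125 / 0.3535 ≈ 523.7
  x_2 = (0.0850·180 + 0.4150·110 + 0.0950·100) / 0.3535 = 70.45 / 0.3535 ≈ 199.3
  x_3 = (0.1200·180 + 0.1700·110 + 0.5500·100) / 0.3535 = 95.30 / 0.3535 ≈ 269.6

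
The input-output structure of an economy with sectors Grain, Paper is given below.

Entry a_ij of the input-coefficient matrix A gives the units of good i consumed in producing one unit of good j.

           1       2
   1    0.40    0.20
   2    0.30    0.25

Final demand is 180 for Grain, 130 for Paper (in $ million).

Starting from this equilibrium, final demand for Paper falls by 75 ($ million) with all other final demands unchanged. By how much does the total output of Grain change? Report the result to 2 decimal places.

I − A =
  [   0.60    -0.20]
  [  -0.30     0.75]
det(I−A) = (0.60)(0.75) − (-0.20)(-0.30) = 0.3900
adj(I−A) = [[0.75, 0.20], [0.30, 0.60]]
(I − A)⁻¹ = adj(I−A) / det(I−A) ≈
  [   1.9231     0.5128]
  [   0.7692     1.5385]
Δx = (I − A)⁻¹ Δd with Δd having -75 in the Paper component and 0 elsewhere.
So Δx_1 = L_12 · (-75), where L_12 = adj(I−A)_12 / det(I−A) = 0.20 / 0.3900.
Δx_1 = 0.20 × (-75) / 0.3900 = -15.00 / 0.3900 ≈ -38.46.

Δx_1 = -38.46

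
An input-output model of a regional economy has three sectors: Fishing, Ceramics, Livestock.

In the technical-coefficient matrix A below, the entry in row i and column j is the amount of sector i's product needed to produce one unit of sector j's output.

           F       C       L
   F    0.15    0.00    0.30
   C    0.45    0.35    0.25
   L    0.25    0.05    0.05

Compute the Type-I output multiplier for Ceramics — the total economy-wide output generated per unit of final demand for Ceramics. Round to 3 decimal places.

m_C = 1.722

I − A =
  [   0.85     0.00    -0.30]
  [  -0.45     0.65    -0.25]
  [  -0.25    -0.05     0.95]
Cofactors of I−A, C_ij = (−1)^(i+j)·(minor ij) (rows/columns in the sector order above):
  C_11 = (0.65)(0.95) − (-0.25)(-0.05) = 0.6050
  C_12 = −[(-0.45)(0.95) − (-0.25)(-0.25)] = 0.4900
  C_13 = (-0.45)(-0.05) − (0.65)(-0.25) = 0.1850
  C_21 = −[(0.00)(0.95) − (-0.30)(-0.05)] = 0.0150
  C_22 = (0.85)(0.95) − (-0.30)(-0.25) = 0.7325
  C_23 = −[(0.85)(-0.05) − (0.00)(-0.25)] = 0.0425
  C_31 = (0.00)(-0.25) − (-0.30)(0.65) = 0.1950
  C_32 = −[(0.85)(-0.25) − (-0.30)(-0.45)] = 0.3475
  C_33 = (0.85)(0.65) − (0.00)(-0.45) = 0.5525
det(I−A) = Σ_j (I−A)_1j·C_1j = (0.85)(0.6050) + (0.00)(0.4900) + (-0.30)(0.1850) = 0.45875
adj(I−A) = Cᵀ =
  [ 0.6050   0.0150   0.1950]
  [ 0.4900   0.7325   0.3475]
  [ 0.1850   0.0425   0.5525]
(I − A)⁻¹ = adj(I−A) / det(I−A) ≈
  [   1.3188     0.0327     0.4251]
  [   1.0681     1.5967     0.7575]
  [   0.4033     0.0926     1.2044]
The output multiplier for sector j is the column-j sum of the Leontief inverse (I − A)⁻¹ = adj(I−A) / det(I−A).
Column C of adj(I−A): (0.0150, 0.7325, 0.0425); det(I−A) = 0.45875.
m_C = (0.0150 + 0.7325 + 0.0425) / 0.45875 = 0.79 / 0.45875 ≈ 1.722.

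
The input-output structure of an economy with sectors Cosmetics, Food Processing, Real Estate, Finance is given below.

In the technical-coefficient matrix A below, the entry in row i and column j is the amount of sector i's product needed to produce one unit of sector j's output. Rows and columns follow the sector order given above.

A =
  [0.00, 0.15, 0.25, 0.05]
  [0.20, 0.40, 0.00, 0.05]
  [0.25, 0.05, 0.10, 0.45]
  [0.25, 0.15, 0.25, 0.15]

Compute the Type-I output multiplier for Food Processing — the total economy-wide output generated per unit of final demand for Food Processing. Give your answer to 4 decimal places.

I − A =
  [   1.00    -0.15    -0.25    -0.05]
  [  -0.20     0.60     0.00    -0.05]
  [  -0.25    -0.05     0.90    -0.45]
  [  -0.25    -0.15    -0.25     0.85]
Compute the cofactors C_ij = (−1)^(i+j)·(3×3 minor ij) of I−A; the adjugate is their transpose:
adj(I−A) = Cᵀ =
  [ 0.384125   0.132750   0.135000   0.101875]
  [ 0.144875   0.556875   0.060625   0.073375]
  [ 0.215750   0.160000   0.466125   0.268875]
  [ 0.202000   0.184375   0.187500   0.473000]
det(I−A) = Σ_j (I−A)_1j·C_1j = (1.00)(0.384125) + (-0.15)(0.144875) + (-0.25)(0.215750) + (-0.05)(0.202000) = 0.29835625
(I − A)⁻¹ = adj(I−A) / det(I−A) ≈
  [   1.28747     0.44494     0.45248     0.34145]
  [   0.48558     1.86648     0.20320     0.24593]
  [   0.72313     0.53627     1.56231     0.90119]
  [   0.67704     0.61797     0.62844     1.58535]
The output multiplier for sector j is the column-j sum of the Leontief inverse (I − A)⁻¹ = adj(I−A) / det(I−A).
Column 2 of adj(I−A): (0.132750, 0.556875, 0.160000, 0.184375); det(I−A) = 0.29835625.
m_2 = (0.132750 + 0.556875 + 0.160000 + 0.184375) / 0.29835625 = 1.034 / 0.29835625 ≈ 3.4657.

m_2 = 3.4657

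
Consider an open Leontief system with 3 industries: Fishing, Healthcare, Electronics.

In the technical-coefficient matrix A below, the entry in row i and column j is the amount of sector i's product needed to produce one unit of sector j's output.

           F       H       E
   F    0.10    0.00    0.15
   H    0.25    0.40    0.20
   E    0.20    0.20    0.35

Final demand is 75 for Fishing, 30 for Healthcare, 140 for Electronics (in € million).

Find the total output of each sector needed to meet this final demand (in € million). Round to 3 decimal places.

x_F = 137.306, x_H = 215.155, x_E = 323.834

I − A =
  [   0.90     0.00    -0.15]
  [  -0.25     0.60    -0.20]
  [  -0.20    -0.20     0.65]
Cofactors of I−A, C_ij = (−1)^(i+j)·(minor ij) (rows/columns in the sector order above):
  C_11 = (0.60)(0.65) − (-0.20)(-0.20) = 0.3500
  C_12 = −[(-0.25)(0.65) − (-0.20)(-0.20)] = 0.2025
  C_13 = (-0.25)(-0.20) − (0.60)(-0.20) = 0.1700
  C_21 = −[(0.00)(0.65) − (-0.15)(-0.20)] = 0.0300
  C_22 = (0.90)(0.65) − (-0.15)(-0.20) = 0.5550
  C_23 = −[(0.90)(-0.20) − (0.00)(-0.20)] = 0.1800
  C_31 = (0.00)(-0.20) − (-0.15)(0.60) = 0.0900
  C_32 = −[(0.90)(-0.20) − (-0.15)(-0.25)] = 0.2175
  C_33 = (0.90)(0.60) − (0.00)(-0.25) = 0.5400
det(I−A) = Σ_j (I−A)_1j·C_1j = (0.90)(0.3500) + (0.00)(0.2025) + (-0.15)(0.1700) = 0.2895
adj(I−A) = Cᵀ =
  [ 0.3500   0.0300   0.0900]
  [ 0.2025   0.5550   0.2175]
  [ 0.1700   0.1800   0.5400]
(I − A)⁻¹ = adj(I−A) / det(I−A) ≈
  [   1.2090     0.1036     0.3109]
  [   0.6995     1.9171     0.7513]
  [   0.5872     0.6218     1.8653]
x = (I − A)⁻¹ d = adj(I−A)·d / det(I−A), with det(I−A) = 0.2895:
  x_F = (0.3500·75 + 0.0300·30 + 0.0900·140) / 0.2895 = 39.75 / 0.2895 ≈ 137.306
  x_H = (0.2025·75 + 0.5550·30 + 0.2175·140) / 0.2895 = 62.2875 / 0.2895 ≈ 215.155
  x_E = (0.1700·75 + 0.1800·30 + 0.5400·140) / 0.2895 = 93.75 / 0.2895 ≈ 323.834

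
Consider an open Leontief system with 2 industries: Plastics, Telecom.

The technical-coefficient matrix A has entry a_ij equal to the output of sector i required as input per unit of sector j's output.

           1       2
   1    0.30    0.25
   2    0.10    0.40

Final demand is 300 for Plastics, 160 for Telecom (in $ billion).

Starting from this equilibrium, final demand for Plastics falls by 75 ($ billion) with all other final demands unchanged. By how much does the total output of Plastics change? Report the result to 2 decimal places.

Δx_1 = -113.92

I − A =
  [   0.70    -0.25]
  [  -0.10     0.60]
det(I−A) = (0.70)(0.60) − (-0.25)(-0.10) = 0.3950
adj(I−A) = [[0.60, 0.25], [0.10, 0.70]]
(I − A)⁻¹ = adj(I−A) / det(I−A) ≈
  [   1.5190     0.6329]
  [   0.2532     1.7722]
Δx = (I − A)⁻¹ Δd with Δd having -75 in the Plastics component and 0 elsewhere.
So Δx_1 = L_11 · (-75), where L_11 = adj(I−A)_11 / det(I−A) = 0.60 / 0.3950.
Δx_1 = 0.60 × (-75) / 0.3950 = -45.00 / 0.3950 ≈ -113.92.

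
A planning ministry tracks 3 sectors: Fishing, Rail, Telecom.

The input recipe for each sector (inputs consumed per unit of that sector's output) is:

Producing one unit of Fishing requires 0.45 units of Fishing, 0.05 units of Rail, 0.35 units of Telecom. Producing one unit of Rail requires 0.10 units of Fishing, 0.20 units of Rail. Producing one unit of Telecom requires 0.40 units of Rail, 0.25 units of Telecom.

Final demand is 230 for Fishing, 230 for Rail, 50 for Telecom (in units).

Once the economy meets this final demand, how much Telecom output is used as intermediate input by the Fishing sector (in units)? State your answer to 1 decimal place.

I − A =
  [   0.55    -0.10     0.00]
  [  -0.05     0.80    -0.40]
  [  -0.35     0.00     0.75]
Cofactors of I−A, C_ij = (−1)^(i+j)·(minor ij) (rows/columns in the sector order above):
  C_11 = (0.80)(0.75) − (-0.40)(0.00) = 0.6000
  C_12 = −[(-0.05)(0.75) − (-0.40)(-0.35)] = 0.1775
  C_13 = (-0.05)(0.00) − (0.80)(-0.35) = 0.2800
  C_21 = −[(-0.10)(0.75) − (0.00)(0.00)] = 0.0750
  C_22 = (0.55)(0.75) − (0.00)(-0.35) = 0.4125
  C_23 = −[(0.55)(0.00) − (-0.10)(-0.35)] = 0.0350
  C_31 = (-0.10)(-0.40) − (0.00)(0.80) = 0.0400
  C_32 = −[(0.55)(-0.40) − (0.00)(-0.05)] = 0.2200
  C_33 = (0.55)(0.80) − (-0.10)(-0.05) = 0.4350
det(I−A) = Σ_j (I−A)_1j·C_1j = (0.55)(0.6000) + (-0.10)(0.1775) + (0.00)(0.2800) = 0.31225
adj(I−A) = Cᵀ =
  [ 0.6000   0.0750   0.0400]
  [ 0.1775   0.4125   0.2200]
  [ 0.2800   0.0350   0.4350]
(I − A)⁻¹ = adj(I−A) / det(I−A) ≈
  [   1.9215     0.2402     0.1281]
  [   0.5685     1.3211     0.7046]
  [   0.8967     0.1121     1.3931]
First solve x = (I − A)⁻¹ d = adj(I−A)·d / det(I−A); in particular x_1 = (0.6000·230 + 0.0750·230 + 0.0400·50) / 0.31225 = 157.25 / 0.31225 ≈ 503.603.
Intermediate flow from 3 to 1: z_31 = a_31 · x_1 = 0.35 × 157.25 / 0.31225 = 55.0375 / 0.31225 ≈ 176.3.

z_31 = 176.3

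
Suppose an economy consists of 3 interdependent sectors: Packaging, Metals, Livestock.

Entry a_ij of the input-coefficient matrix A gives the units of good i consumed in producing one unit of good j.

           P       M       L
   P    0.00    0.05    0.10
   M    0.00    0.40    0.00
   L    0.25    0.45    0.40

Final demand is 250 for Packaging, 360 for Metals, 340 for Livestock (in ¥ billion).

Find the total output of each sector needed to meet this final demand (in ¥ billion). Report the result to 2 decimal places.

I − A =
  [   1.00    -0.05    -0.10]
  [   0.00     0.60     0.00]
  [  -0.25    -0.45     0.60]
Cofactors of I−A, C_ij = (−1)^(i+j)·(minor ij) (rows/columns in the sector order above):
  C_11 = (0.60)(0.60) − (0.00)(-0.45) = 0.3600
  C_12 = −[(0.00)(0.60) − (0.00)(-0.25)] = 0.0000
  C_13 = (0.00)(-0.45) − (0.60)(-0.25) = 0.1500
  C_21 = −[(-0.05)(0.60) − (-0.10)(-0.45)] = 0.0750
  C_22 = (1.00)(0.60) − (-0.10)(-0.25) = 0.5750
  C_23 = −[(1.00)(-0.45) − (-0.05)(-0.25)] = 0.4625
  C_31 = (-0.05)(0.00) − (-0.10)(0.60) = 0.0600
  C_32 = −[(1.00)(0.00) − (-0.10)(0.00)] = 0.0000
  C_33 = (1.00)(0.60) − (-0.05)(0.00) = 0.6000
det(I−A) = Σ_j (I−A)_1j·C_1j = (1.00)(0.3600) + (-0.05)(0.0000) + (-0.10)(0.1500) = 0.3450
adj(I−A) = Cᵀ =
  [ 0.3600   0.0750   0.0600]
  [ 0.0000   0.5750   0.0000]
  [ 0.1500   0.4625   0.6000]
(I − A)⁻¹ = adj(I−A) / det(I−A) ≈
  [   1.0435     0.2174     0.1739]
  [   0.0000     1.6667     0.0000]
  [   0.4348     1.3406     1.7391]
x = (I − A)⁻¹ d = adj(I−A)·d / det(I−A), with det(I−A) = 0.3450:
  x_P = (0.3600·250 + 0.0750·360 + 0.0600·340) / 0.3450 = 137.40 / 0.3450 ≈ 398.26
  x_M = (0.0000·250 + 0.5750·360 + 0.0000·340) / 0.3450 = 207.00 / 0.3450 = 600.00
  x_L = (0.1500·250 + 0.4625·360 + 0.6000·340) / 0.3450 = 408.00 / 0.3450 ≈ 1182.61

x_P = 398.26, x_M = 600.00, x_L = 1182.61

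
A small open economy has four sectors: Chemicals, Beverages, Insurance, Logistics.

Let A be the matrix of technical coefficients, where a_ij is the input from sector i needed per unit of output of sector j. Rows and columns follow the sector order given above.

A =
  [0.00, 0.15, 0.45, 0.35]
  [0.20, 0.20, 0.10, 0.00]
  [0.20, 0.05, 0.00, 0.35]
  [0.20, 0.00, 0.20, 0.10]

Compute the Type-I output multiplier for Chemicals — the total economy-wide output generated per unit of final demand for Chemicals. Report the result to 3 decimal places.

m_1 = 2.669

I − A =
  [   1.00    -0.15    -0.45    -0.35]
  [  -0.20     0.80    -0.10     0.00]
  [  -0.20    -0.05     1.00    -0.35]
  [  -0.20     0.00    -0.20     0.90]
Compute the cofactors C_ij = (−1)^(i+j)·(3×3 minor ij) of I−A; the adjugate is their transpose:
adj(I−A) = Cᵀ =
  [ 0.65950   0.14825   0.39350   0.40950]
  [ 0.19100   0.63350   0.17800   0.14350]
  [ 0.20900   0.07900   0.63700   0.32900]
  [ 0.19300   0.05050   0.22900   0.68550]
det(I−A) = Σ_j (I−A)_1j·C_1j = (1.00)(0.65950) + (-0.15)(0.19100) + (-0.45)(0.20900) + (-0.35)(0.19300) = 0.46925
(I − A)⁻¹ = adj(I−A) / det(I−A) ≈
  [   1.4054     0.3159     0.8386     0.8727]
  [   0.4070     1.3500     0.3793     0.3058]
  [   0.4454     0.1684     1.3575     0.7011]
  [   0.4113     0.1076     0.4880     1.4608]
The output multiplier for sector j is the column-j sum of the Leontief inverse (I − A)⁻¹ = adj(I−A) / det(I−A).
Column 1 of adj(I−A): (0.65950, 0.19100, 0.20900, 0.19300); det(I−A) = 0.46925.
m_1 = (0.65950 + 0.19100 + 0.20900 + 0.19300) / 0.46925 = 1.2525 / 0.46925 ≈ 2.669.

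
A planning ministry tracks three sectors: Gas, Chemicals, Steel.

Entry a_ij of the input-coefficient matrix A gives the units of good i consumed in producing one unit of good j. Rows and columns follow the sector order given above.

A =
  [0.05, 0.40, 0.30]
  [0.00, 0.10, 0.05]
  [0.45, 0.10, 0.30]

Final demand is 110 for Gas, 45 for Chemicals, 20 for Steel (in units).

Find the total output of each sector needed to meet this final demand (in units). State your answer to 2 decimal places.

x_G = 191.04, x_C = 58.88, x_S = 159.79

I − A =
  [   0.95    -0.40    -0.30]
  [   0.00     0.90    -0.05]
  [  -0.45    -0.10     0.70]
Cofactors of I−A, C_ij = (−1)^(i+j)·(minor ij) (rows/columns in the sector order above):
  C_11 = (0.90)(0.70) − (-0.05)(-0.10) = 0.6250
  C_12 = −[(0.00)(0.70) − (-0.05)(-0.45)] = 0.0225
  C_13 = (0.00)(-0.10) − (0.90)(-0.45) = 0.4050
  C_21 = −[(-0.40)(0.70) − (-0.30)(-0.10)] = 0.3100
  C_22 = (0.95)(0.70) − (-0.30)(-0.45) = 0.5300
  C_23 = −[(0.95)(-0.10) − (-0.40)(-0.45)] = 0.2750
  C_31 = (-0.40)(-0.05) − (-0.30)(0.90) = 0.2900
  C_32 = −[(0.95)(-0.05) − (-0.30)(0.00)] = 0.0475
  C_33 = (0.95)(0.90) − (-0.40)(0.00) = 0.8550
det(I−A) = Σ_j (I−A)_1j·C_1j = (0.95)(0.6250) + (-0.40)(0.0225) + (-0.30)(0.4050) = 0.46325
adj(I−A) = Cᵀ =
  [ 0.6250   0.3100   0.2900]
  [ 0.0225   0.5300   0.0475]
  [ 0.4050   0.2750   0.8550]
(I − A)⁻¹ = adj(I−A) / det(I−A) ≈
  [   1.3492     0.6692     0.6260]
  [   0.0486     1.1441     0.1025]
  [   0.8743     0.5936     1.8457]
x = (I − A)⁻¹ d = adj(I−A)·d / det(I−A), with det(I−A) = 0.46325:
  x_G = (0.6250·110 + 0.3100·45 + 0.2900·20) / 0.46325 = 88.50 / 0.46325 ≈ 191.04
  x_C = (0.0225·110 + 0.5300·45 + 0.0475·20) / 0.46325 = 27.275 / 0.46325 ≈ 58.88
  x_S = (0.4050·110 + 0.2750·45 + 0.8550·20) / 0.46325 = 74.025 / 0.46325 ≈ 159.79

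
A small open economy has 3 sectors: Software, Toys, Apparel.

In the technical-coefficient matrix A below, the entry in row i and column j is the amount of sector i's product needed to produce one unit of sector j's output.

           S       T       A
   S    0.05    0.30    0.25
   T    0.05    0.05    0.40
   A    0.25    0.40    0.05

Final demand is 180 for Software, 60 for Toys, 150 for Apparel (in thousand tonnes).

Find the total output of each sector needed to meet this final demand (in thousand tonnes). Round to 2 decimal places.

x_S = 352.53, x_T = 227.61, x_A = 346.50

I − A =
  [   0.95    -0.30    -0.25]
  [  -0.05     0.95    -0.40]
  [  -0.25    -0.40     0.95]
Cofactors of I−A, C_ij = (−1)^(i+j)·(minor ij) (rows/columns in the sector order above):
  C_11 = (0.95)(0.95) − (-0.40)(-0.40) = 0.7425
  C_12 = −[(-0.05)(0.95) − (-0.40)(-0.25)] = 0.1475
  C_13 = (-0.05)(-0.40) − (0.95)(-0.25) = 0.2575
  C_21 = −[(-0.30)(0.95) − (-0.25)(-0.40)] = 0.3850
  C_22 = (0.95)(0.95) − (-0.25)(-0.25) = 0.8400
  C_23 = −[(0.95)(-0.40) − (-0.30)(-0.25)] = 0.4550
  C_31 = (-0.30)(-0.40) − (-0.25)(0.95) = 0.3575
  C_32 = −[(0.95)(-0.40) − (-0.25)(-0.05)] = 0.3925
  C_33 = (0.95)(0.95) − (-0.30)(-0.05) = 0.8875
det(I−A) = Σ_j (I−A)_1j·C_1j = (0.95)(0.7425) + (-0.30)(0.1475) + (-0.25)(0.2575) = 0.59675
adj(I−A) = Cᵀ =
  [ 0.7425   0.3850   0.3575]
  [ 0.1475   0.8400   0.3925]
  [ 0.2575   0.4550   0.8875]
(I − A)⁻¹ = adj(I−A) / det(I−A) ≈
  [   1.2442     0.6452     0.5991]
  [   0.2472     1.4076     0.6577]
  [   0.4315     0.7625     1.4872]
x = (I − A)⁻¹ d = adj(I−A)·d / det(I−A), with det(I−A) = 0.59675:
  x_S = (0.7425·180 + 0.3850·60 + 0.3575·150) / 0.59675 = 210.375 / 0.59675 ≈ 352.53
  x_T = (0.1475·180 + 0.8400·60 + 0.3925·150) / 0.59675 = 135.825 / 0.59675 ≈ 227.61
  x_A = (0.2575·180 + 0.4550·60 + 0.8875·150) / 0.59675 = 206.775 / 0.59675 ≈ 346.50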